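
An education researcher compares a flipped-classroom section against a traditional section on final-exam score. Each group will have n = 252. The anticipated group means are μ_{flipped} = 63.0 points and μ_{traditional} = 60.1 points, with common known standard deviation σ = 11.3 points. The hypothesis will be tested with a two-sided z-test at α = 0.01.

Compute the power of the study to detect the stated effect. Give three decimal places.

Standardized effect: d = |μ_{flipped} − μ_{traditional}| / σ = |63.0 − 60.1| / 11.3 = 0.2566
Noncentrality parameter: δ = d·√(n/2) = 0.2566 × √(252/2) = 2.8807
Two-sided α = 0.01 → critical value z_{0.005} = 2.576.
Power = Φ(δ − 2.576) + Φ(−δ − 2.576) = Φ(0.305) + Φ(-5.457) = 0.6198 + 0.0000 = 0.6198.

Power ≈ 0.620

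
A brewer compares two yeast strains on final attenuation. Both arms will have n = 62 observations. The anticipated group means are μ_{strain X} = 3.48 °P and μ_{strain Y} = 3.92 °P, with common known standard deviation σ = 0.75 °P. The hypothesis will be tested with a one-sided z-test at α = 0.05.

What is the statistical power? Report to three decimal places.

Power ≈ 0.948

Standardized effect: d = |μ_{strain X} − μ_{strain Y}| / σ = |3.48 − 3.92| / 0.75 = 0.5867
Noncentrality parameter: δ = d·√(n/2) = 0.5867 × √(62/2) = 3.2664
Critical value for a one-sided test at α = 0.05: z_α = 1.645.
Power = P(Z > 1.645 − δ) = Φ(1.622) = 0.9476.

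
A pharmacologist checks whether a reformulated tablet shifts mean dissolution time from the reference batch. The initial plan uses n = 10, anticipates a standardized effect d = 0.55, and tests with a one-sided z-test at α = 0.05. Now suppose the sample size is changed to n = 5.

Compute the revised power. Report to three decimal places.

With n = 5: δ = d·√n = 0.55 × √5 = 1.2298. Critical value z_{0.05} = 1.645.
Revised power = Φ(δ − 1.645) = Φ(-0.415) = 0.3391.

Power ≈ 0.339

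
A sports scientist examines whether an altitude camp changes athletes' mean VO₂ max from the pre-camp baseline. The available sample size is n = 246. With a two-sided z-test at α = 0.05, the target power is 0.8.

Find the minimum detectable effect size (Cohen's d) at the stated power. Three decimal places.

d ≈ 0.179

Need Φ(δ − 1.960) = 0.8, so δ = 1.960 + 0.842 = 2.802.
(The second rejection-region term Φ(−δ − z_{α/2}) is negligible and dropped.)
δ = d·√n ⇒ d = δ/√n = 2.802/√246 = 0.1786.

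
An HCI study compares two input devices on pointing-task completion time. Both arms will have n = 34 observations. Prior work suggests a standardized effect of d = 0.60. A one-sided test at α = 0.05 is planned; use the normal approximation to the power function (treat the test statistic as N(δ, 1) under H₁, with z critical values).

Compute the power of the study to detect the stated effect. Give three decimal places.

Power ≈ 0.796

Noncentrality parameter: δ = d·√(n/2) = 0.60 × √(34/2) = 2.4739
Critical value for a one-sided test at α = 0.05: z_α = 1.645.
Power = P(Z > 1.645 − δ) = Φ(0.829) = 0.7965.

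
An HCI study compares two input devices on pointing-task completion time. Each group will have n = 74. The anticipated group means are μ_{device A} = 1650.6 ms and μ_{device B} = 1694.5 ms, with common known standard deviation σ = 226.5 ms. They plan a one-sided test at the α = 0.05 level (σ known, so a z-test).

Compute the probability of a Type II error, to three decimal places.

β ≈ 0.679

Standardized effect: d = |μ_{device A} − μ_{device B}| / σ = |1650.6 − 1694.5| / 226.5 = 0.1938
Noncentrality parameter: δ = d·√(n/2) = 0.1938 × √(74/2) = 1.1790
Critical value for a one-sided test at α = 0.05: z_α = 1.645.
Power = P(Z > 1.645 − δ) = Φ(-0.466) = 0.3206.
Type II error: β = 1 − power = 1 − 0.3206 = 0.6794.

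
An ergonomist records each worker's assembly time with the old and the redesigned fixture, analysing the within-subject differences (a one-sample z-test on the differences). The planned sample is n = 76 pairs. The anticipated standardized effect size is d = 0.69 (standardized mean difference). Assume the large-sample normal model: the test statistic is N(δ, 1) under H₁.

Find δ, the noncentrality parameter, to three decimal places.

δ ≈ 6.015

δ = d·√n = 0.69 × √76 = 6.0153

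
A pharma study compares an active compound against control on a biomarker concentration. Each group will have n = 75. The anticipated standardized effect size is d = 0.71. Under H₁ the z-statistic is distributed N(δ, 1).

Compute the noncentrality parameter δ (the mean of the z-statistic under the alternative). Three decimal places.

The noncentrality parameter scales effect size by the design's sample-size factor: δ = d·√(n/2) = 0.71 × √(75/2) = 4.3478

δ ≈ 4.348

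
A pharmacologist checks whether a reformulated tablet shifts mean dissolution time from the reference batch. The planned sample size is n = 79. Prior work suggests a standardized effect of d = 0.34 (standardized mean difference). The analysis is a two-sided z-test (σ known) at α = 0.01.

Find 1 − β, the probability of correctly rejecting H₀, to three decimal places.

Noncentrality parameter: λ = d·√n = 0.34 × √79 = 3.0220
Critical value for a two-sided test at α = 0.01: z_{α/2} = 2.576.
Power = Φ(λ − 2.576) + Φ(−λ − 2.576) = Φ(0.446) + Φ(-5.598) = 0.6723 + 0.0000 = 0.6723.

Power ≈ 0.672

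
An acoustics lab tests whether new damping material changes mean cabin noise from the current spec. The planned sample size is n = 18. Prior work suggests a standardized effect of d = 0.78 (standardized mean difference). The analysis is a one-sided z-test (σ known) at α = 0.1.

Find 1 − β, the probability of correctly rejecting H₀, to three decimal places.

Power ≈ 0.979

Noncentrality parameter: δ = d·√n = 0.78 × √18 = 3.3093
One-sided α = 0.1 → critical value z_{0.1} = 1.282.
Power = P(Z > 1.282 − δ) = Φ(2.028) = 0.9787.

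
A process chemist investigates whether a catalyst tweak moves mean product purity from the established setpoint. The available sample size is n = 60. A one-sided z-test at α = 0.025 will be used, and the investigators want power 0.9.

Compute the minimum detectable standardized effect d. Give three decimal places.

d ≈ 0.418

Need Φ(δ − 1.960) = 0.9, so δ = 1.960 + 1.282 = 3.242.
δ = d·√n ⇒ d = δ/√n = 3.242/√60 = 0.4185.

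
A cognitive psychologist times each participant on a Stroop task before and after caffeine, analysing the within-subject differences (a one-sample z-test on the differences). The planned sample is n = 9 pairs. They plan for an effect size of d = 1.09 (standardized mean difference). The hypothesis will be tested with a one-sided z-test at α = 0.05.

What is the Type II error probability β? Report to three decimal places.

Noncentrality parameter: δ = d·√n = 1.09 × √9 = 3.2700
One-sided α = 0.05 → critical value z_{0.05} = 1.645.
Power = Φ(δ − 1.645) = Φ(1.625) = 0.9479.
Type II error: β = 1 − power = 1 − 0.9479 = 0.0521.

β ≈ 0.052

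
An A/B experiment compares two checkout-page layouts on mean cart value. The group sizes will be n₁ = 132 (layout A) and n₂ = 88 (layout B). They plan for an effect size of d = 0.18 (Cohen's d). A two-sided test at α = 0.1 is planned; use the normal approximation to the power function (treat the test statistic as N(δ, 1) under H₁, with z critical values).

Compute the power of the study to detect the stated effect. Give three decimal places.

Noncentrality parameter: δ = d / √(1/n₁ + 1/n₂) = 0.18 / √(1/132 + 1/88) = 1.3079
Two-sided α = 0.1 → critical value z_{0.05} = 1.645.
Power = Φ(δ − 1.645) + Φ(−δ − 1.645) = Φ(-0.337) + Φ(-2.953) = 0.3681 + 0.0016 = 0.3697.

Power ≈ 0.370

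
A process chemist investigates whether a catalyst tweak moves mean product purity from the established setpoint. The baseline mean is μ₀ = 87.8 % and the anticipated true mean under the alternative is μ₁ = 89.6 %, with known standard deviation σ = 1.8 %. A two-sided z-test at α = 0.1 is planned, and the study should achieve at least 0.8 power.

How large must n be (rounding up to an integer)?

Standardized effect: d = |μ₁ − μ₀| / σ = |89.6 − 87.8| / 1.8 = 1.0000
Set Φ(δ − 1.645) = 0.8; then δ − 1.645 = Φ⁻¹(0.8) = 0.842, giving δ = 2.486.
(The Φ(−δ − z_{α/2}) term is vanishingly small for δ > 0 and is dropped in the standard sample-size formula.)
δ = d·√n ⇒ n = (δ/d)² = (2.486 / 1.0000)² = 6.18.
Rounding up, n = 7.

n = 7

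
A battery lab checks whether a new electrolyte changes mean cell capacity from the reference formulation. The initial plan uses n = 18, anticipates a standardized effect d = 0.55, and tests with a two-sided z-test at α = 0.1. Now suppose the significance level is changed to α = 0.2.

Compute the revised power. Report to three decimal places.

δ = d·√n = 0.55 × √18 = 2.3335 (unchanged). New critical value: z_{0.1} = 1.282.
Revised power = Φ(δ − 1.282) + Φ(−δ − 1.282) = Φ(1.052) + Φ(-3.615) = 0.8536 + 0.0002 = 0.8537.

Power ≈ 0.854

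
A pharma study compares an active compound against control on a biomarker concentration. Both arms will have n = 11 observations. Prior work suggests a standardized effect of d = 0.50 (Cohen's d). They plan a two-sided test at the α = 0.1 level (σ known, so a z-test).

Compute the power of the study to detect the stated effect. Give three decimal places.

Noncentrality parameter: δ = d·√(n/2) = 0.50 × √(11/2) = 1.1726
Critical value for a two-sided test at α = 0.1: z_{α/2} = 1.645.
Power = Φ(δ − 1.645) + Φ(−δ − 1.645) = Φ(-0.472) + Φ(-2.817) = 0.3184 + 0.0024 = 0.3208.

Power ≈ 0.321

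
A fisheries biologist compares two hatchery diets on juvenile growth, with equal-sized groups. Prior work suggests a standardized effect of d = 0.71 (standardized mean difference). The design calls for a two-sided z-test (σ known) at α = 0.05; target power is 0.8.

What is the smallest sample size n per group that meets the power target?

For power 0.8 need Φ(δ − z_{0.025}) = 0.8, so δ = z_{0.025} + z_{0.20} = 1.960 + 0.842 = 2.802.
(For δ > 0 the lower-tail rejection region contributes negligibly to power, so the one-term inversion is standard.)
δ = d·√(n/2) ⇒ n = 2(δ/d)² = 2 × (2.802 / 0.71)² = 31.14.
Round up to the next whole unit.

n = 32 per group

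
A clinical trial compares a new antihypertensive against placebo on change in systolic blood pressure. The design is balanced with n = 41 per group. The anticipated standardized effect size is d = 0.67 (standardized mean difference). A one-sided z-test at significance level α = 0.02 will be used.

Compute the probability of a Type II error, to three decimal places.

β ≈ 0.164

Noncentrality parameter: δ = d·√(n/2) = 0.67 × √(41/2) = 3.0336
One-sided α = 0.02 → critical value z_{0.02} = 2.054.
Power = P(Z > 2.054 − δ) = Φ(0.980) = 0.8364.
Type II error: β = 1 − power = 1 − 0.8364 = 0.1636.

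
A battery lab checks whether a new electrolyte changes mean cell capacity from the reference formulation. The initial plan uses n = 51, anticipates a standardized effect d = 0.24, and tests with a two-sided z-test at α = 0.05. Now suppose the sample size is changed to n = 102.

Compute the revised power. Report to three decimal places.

Power ≈ 0.679

With n = 102: δ = d·√n = 0.24 × √102 = 2.4239. Critical value z_{0.025} = 1.960.
Revised power = Φ(δ − 1.960) + Φ(−δ − 1.960) = Φ(0.464) + Φ(-4.384) = 0.6786 + 0.0000 = 0.6787.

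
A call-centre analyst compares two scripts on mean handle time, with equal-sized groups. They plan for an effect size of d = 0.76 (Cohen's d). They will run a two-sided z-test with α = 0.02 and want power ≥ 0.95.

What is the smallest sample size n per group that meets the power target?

n = 55 per group

For power 0.95 need Φ(δ − z_{0.01}) = 0.95, so δ = z_{0.01} + z_{0.05} = 2.326 + 1.645 = 3.971.
(For δ > 0 the lower-tail rejection region contributes negligibly to power, so the one-term inversion is standard.)
δ = d·√(n/2) ⇒ n = 2(δ/d)² = 2 × (3.971 / 0.76)² = 54.61.
Round up to the next whole unit.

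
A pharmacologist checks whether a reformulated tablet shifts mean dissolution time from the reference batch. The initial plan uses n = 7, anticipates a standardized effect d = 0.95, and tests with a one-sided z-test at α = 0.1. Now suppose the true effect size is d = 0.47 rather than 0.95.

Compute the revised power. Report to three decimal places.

Power ≈ 0.485

With d = 0.47: δ = d·√n = 0.47 × √7 = 1.2435. Critical value z_{0.1} = 1.282.
Revised power = Φ(δ − 1.282) = Φ(-0.038) = 0.4848.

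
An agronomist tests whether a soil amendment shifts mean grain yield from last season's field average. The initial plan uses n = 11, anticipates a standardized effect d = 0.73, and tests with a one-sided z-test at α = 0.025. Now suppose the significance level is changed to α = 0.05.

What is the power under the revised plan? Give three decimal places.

Power ≈ 0.781

δ = d·√n = 0.73 × √11 = 2.4211 (unchanged). New critical value: z_{0.05} = 1.645.
Revised power = Φ(δ − 1.645) = Φ(0.776) = 0.7812.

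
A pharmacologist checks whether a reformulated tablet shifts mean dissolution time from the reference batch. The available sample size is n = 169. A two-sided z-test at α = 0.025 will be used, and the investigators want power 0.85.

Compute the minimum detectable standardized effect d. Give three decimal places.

d ≈ 0.252

Need Φ(δ − 2.241) = 0.85, so δ = 2.241 + 1.036 = 3.278.
(Lower-tail contribution to power is negligible for δ > 0.)
δ = d·√n ⇒ d = δ/√n = 3.278/√169 = 0.2521.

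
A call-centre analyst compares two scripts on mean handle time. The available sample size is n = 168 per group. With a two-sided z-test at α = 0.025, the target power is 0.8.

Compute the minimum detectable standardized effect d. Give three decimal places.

d ≈ 0.336

Need Φ(δ − 2.241) = 0.8, so δ = 2.241 + 0.842 = 3.083.
(The second rejection-region term Φ(−δ − z_{α/2}) is negligible and dropped.)
δ = d·√(n/2) ⇒ d = δ/√(n/2) = 3.083/√(168/2) = 0.3364.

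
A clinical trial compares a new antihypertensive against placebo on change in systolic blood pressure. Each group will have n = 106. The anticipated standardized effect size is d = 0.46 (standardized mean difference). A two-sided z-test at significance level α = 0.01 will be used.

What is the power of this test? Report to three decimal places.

Power ≈ 0.780

Noncentrality parameter: δ = d·√(n/2) = 0.46 × √(106/2) = 3.3489
Two-sided α = 0.01 → critical value z_{0.005} = 2.576.
Power = Φ(δ − 2.576) + Φ(−δ − 2.576) = Φ(0.773) + Φ(-5.925) = 0.7802 + 0.0000 = 0.7802.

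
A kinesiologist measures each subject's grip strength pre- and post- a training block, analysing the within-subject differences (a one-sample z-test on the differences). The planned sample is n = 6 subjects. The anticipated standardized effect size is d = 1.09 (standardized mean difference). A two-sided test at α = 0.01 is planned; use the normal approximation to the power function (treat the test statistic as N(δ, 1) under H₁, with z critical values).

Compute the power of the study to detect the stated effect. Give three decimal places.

Noncentrality parameter: δ = d·√n = 1.09 × √6 = 2.6699
Two-sided α = 0.01 → critical value z_{0.005} = 2.576.
Power = Φ(δ − 2.576) + Φ(−δ − 2.576) = Φ(0.094) + Φ(-5.246) = 0.5375 + 0.0000 = 0.5375.

Power ≈ 0.537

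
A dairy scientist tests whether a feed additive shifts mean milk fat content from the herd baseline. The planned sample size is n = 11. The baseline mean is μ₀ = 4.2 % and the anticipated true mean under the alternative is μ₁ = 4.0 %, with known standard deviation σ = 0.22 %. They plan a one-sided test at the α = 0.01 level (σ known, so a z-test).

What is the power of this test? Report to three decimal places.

Standardized effect: d = |μ₁ − μ₀| / σ = |4.0 − 4.2| / 0.22 = 0.9091
Noncentrality parameter: δ = d·√n = 0.9091 × √11 = 3.0151
One-sided α = 0.01 → critical value z_{0.01} = 2.326.
Power = Φ(δ − 2.326) = Φ(0.689) = 0.7545.

Power ≈ 0.755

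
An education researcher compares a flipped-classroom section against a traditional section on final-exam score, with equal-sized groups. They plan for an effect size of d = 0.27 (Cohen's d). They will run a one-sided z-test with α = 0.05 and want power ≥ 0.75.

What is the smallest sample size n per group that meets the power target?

n = 148 per group

Set Φ(δ − 1.645) = 0.75; then δ − 1.645 = Φ⁻¹(0.75) = 0.674, giving δ = 2.319.
δ = d·√(n/2) ⇒ n = 2(δ/d)² = 2 × (2.319 / 0.27)² = 147.58.
Round up to the next whole unit.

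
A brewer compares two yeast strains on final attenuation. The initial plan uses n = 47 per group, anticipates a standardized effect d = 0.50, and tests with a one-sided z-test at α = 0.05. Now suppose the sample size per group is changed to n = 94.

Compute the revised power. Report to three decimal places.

With n = 94 per group: δ = d·√(n/2) = 0.50 × √(94/2) = 3.4278. Critical value z_{0.05} = 1.645.
Revised power = Φ(δ − 1.645) = Φ(1.783) = 0.9627.

Power ≈ 0.963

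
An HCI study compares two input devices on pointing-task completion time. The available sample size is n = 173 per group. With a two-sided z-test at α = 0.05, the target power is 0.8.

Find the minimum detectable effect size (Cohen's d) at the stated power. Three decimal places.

Need Φ(δ − 1.960) = 0.8, so δ = 1.960 + 0.842 = 2.802.
(The second rejection-region term Φ(−δ − z_{α/2}) is negligible and dropped.)
δ = d·√(n/2) ⇒ d = δ/√(n/2) = 2.802/√(173/2) = 0.3012.

d ≈ 0.301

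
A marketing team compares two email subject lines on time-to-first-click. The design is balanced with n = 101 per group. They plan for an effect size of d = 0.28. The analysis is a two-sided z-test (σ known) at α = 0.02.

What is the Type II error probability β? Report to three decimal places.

Noncentrality parameter: δ = d·√(n/2) = 0.28 × √(101/2) = 1.9898
Two-sided α = 0.02 → critical value z_{0.01} = 2.326.
Power = Φ(δ − 2.326) + Φ(−δ − 2.326) = Φ(-0.337) + Φ(-4.316) = 0.3682 + 0.0000 = 0.3682.
Type II error: β = 1 − power = 1 − 0.3682 = 0.6318.

β ≈ 0.632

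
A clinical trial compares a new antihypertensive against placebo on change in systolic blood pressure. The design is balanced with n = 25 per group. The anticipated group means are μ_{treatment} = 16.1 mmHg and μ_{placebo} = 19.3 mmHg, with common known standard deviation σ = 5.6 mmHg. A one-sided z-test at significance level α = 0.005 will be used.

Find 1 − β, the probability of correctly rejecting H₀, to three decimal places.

Power ≈ 0.289

Standardized effect: d = |μ_{treatment} − μ_{placebo}| / σ = |16.1 − 19.3| / 5.6 = 0.5714
Noncentrality parameter: δ = d·√(n/2) = 0.5714 × √(25/2) = 2.0203
Critical value for a one-sided test at α = 0.005: z_α = 2.576.
Power = Φ(δ − 2.576) = Φ(-0.556) = 0.2893.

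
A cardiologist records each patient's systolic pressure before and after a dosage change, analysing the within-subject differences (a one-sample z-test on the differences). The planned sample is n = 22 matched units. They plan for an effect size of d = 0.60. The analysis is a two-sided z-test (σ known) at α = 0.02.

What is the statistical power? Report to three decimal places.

Noncentrality parameter: δ = d·√n = 0.60 × √22 = 2.8142
Critical value for a two-sided test at α = 0.02: z_{α/2} = 2.326.
Power = Φ(δ − 2.326) + Φ(−δ − 2.326) = Φ(0.488) + Φ(-5.141) = 0.6872 + 0.0000 = 0.6872.

Power ≈ 0.687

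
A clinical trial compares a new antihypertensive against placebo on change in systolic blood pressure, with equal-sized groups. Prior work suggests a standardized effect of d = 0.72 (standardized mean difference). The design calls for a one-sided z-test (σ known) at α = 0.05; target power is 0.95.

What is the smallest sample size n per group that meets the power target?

For power 0.95 need Φ(δ − z_{0.05}) = 0.95, so δ = z_{0.05} + z_{0.05} = 1.645 + 1.645 = 3.290.
δ = d·√(n/2) ⇒ n = 2(δ/d)² = 2 × (3.290 / 0.72)² = 41.75.
Rounding up, n = 42 per group.

n = 42 per group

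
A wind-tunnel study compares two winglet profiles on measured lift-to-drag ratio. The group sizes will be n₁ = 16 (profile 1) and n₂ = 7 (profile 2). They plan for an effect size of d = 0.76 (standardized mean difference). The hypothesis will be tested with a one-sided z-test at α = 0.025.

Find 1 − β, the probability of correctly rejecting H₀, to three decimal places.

Noncentrality parameter: δ = d / √(1/n₁ + 1/n₂) = 0.76 / √(1/16 + 1/7) = 1.6771
Critical value for a one-sided test at α = 0.025: z_α = 1.960.
Power = P(Z > 1.960 − δ) = Φ(-0.283) = 0.3886.

Power ≈ 0.389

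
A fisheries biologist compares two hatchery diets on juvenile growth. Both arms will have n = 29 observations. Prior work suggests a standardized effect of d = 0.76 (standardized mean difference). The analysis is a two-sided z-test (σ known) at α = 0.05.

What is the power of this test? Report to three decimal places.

Power ≈ 0.825

Noncentrality parameter: δ = d·√(n/2) = 0.76 × √(29/2) = 2.8940
Critical value for a two-sided test at α = 0.05: z_{α/2} = 1.960.
Power = Φ(δ − 1.960) + Φ(−δ − 1.960) = Φ(0.934) + Φ(-4.854) = 0.8249 + 0.0000 = 0.8249.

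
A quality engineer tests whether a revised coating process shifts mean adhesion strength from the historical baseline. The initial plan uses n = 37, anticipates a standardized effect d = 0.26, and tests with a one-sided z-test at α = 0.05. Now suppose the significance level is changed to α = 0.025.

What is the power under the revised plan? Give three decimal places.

Power ≈ 0.353

δ = d·√n = 0.26 × √37 = 1.5815 (unchanged). New critical value: z_{0.025} = 1.960.
Revised power = P(Z > 1.960 − δ) = Φ(-0.378) = 0.3525.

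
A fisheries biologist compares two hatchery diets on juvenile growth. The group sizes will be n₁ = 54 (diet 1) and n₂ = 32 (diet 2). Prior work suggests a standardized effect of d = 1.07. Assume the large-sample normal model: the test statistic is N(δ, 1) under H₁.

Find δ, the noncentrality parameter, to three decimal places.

δ ≈ 4.796

The noncentrality parameter scales effect size by the design's sample-size factor: δ = d / √(1/n₁ + 1/n₂) = 1.07 / √(1/54 + 1/32) = 4.7963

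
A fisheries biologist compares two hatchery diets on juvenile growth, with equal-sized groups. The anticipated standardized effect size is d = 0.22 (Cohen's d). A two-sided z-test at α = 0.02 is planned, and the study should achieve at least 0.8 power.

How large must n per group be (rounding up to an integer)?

n = 415 per group

For power 0.8 need Φ(δ − z_{0.01}) = 0.8, so δ = z_{0.01} + z_{0.20} = 2.326 + 0.842 = 3.168.
(For δ > 0 the lower-tail rejection region contributes negligibly to power, so the one-term inversion is standard.)
δ = d·√(n/2) ⇒ n = 2(δ/d)² = 2 × (3.168 / 0.22)² = 414.71.
Round up to the next whole unit.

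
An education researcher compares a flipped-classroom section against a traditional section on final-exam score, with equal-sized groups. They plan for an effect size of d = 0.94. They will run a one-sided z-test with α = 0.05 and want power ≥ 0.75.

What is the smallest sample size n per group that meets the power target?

For power 0.75 need Φ(δ − z_{0.05}) = 0.75, so δ = z_{0.05} + z_{0.25} = 1.645 + 0.674 = 2.319.
δ = d·√(n/2) ⇒ n = 2(δ/d)² = 2 × (2.319 / 0.94)² = 12.18.
Round up to the next whole unit.

n = 13 per group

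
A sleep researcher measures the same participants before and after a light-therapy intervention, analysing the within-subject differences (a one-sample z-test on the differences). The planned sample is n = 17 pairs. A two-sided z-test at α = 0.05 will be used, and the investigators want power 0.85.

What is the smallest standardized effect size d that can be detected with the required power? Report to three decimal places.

Need Φ(δ − 1.960) = 0.85, so δ = 1.960 + 1.036 = 2.996.
(Lower-tail contribution to power is negligible for δ > 0.)
δ = d·√n ⇒ d = δ/√n = 2.996/√17 = 0.7267.

d ≈ 0.727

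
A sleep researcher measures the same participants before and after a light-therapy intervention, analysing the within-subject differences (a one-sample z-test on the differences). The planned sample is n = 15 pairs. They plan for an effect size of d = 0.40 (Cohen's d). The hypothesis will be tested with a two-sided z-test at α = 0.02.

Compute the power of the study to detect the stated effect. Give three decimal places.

Power ≈ 0.219

Noncentrality parameter: δ = d·√n = 0.40 × √15 = 1.5492
Critical value for a two-sided test at α = 0.02: z_{α/2} = 2.326.
Power = Φ(δ − 2.326) + Φ(−δ − 2.326) = Φ(-0.777) + Φ(-3.876) = 0.2185 + 0.0001 = 0.2186.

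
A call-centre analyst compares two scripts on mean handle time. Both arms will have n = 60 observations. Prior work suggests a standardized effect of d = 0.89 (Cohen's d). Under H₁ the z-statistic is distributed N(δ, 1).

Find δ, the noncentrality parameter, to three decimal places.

δ ≈ 4.875

The noncentrality parameter scales effect size by the design's sample-size factor: δ = d·√(n/2) = 0.89 × √(60/2) = 4.8747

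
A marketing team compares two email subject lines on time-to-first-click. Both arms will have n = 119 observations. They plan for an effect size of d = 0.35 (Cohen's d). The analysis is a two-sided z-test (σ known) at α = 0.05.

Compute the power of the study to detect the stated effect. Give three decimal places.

Noncentrality parameter: δ = d·√(n/2) = 0.35 × √(119/2) = 2.6998
Two-sided α = 0.05 → critical value z_{0.025} = 1.960.
Power = Φ(δ − 1.960) + Φ(−δ − 1.960) = Φ(0.740) + Φ(-4.660) = 0.7703 + 0.0000 = 0.7703.

Power ≈ 0.770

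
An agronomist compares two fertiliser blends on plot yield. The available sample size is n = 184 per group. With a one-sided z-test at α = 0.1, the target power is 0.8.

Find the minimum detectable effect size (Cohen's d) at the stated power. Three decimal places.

Need Φ(δ − 1.282) = 0.8, so δ = 1.282 + 0.842 = 2.123.
δ = d·√(n/2) ⇒ d = δ/√(n/2) = 2.123/√(184/2) = 0.2214.

d ≈ 0.221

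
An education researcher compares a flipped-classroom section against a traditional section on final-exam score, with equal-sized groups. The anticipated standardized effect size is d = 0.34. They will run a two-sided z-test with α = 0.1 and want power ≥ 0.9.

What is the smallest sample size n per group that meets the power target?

n = 149 per group

Set Φ(δ − 1.645) = 0.9; then δ − 1.645 = Φ⁻¹(0.9) = 1.282, giving δ = 2.926.
(The Φ(−δ − z_{α/2}) term is vanishingly small for δ > 0 and is dropped in the standard sample-size formula.)
δ = d·√(n/2) ⇒ n = 2(δ/d)² = 2 × (2.926 / 0.34)² = 148.16.
Rounding up, n = 149 per group.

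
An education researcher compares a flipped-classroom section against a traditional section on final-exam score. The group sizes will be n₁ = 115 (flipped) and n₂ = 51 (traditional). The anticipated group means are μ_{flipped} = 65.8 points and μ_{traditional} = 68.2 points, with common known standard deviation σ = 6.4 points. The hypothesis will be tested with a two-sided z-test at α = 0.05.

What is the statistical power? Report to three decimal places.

Power ≈ 0.606

Standardized effect: d = |μ_{flipped} − μ_{traditional}| / σ = |65.8 − 68.2| / 6.4 = 0.3750
Noncentrality parameter: δ = d / √(1/n₁ + 1/n₂) = 0.3750 / √(1/115 + 1/51) = 2.2290
Two-sided α = 0.05 → critical value z_{0.025} = 1.960.
Power = Φ(δ − 1.960) + Φ(−δ − 1.960) = Φ(0.269) + Φ(-4.189) = 0.6061 + 0.0000 = 0.6061.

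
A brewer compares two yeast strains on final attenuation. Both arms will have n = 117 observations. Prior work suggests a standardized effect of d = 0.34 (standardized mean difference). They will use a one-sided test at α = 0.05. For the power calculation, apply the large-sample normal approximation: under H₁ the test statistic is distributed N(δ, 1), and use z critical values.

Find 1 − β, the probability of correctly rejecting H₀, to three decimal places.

Noncentrality parameter: δ = d·√(n/2) = 0.34 × √(117/2) = 2.6005
Critical value for a one-sided test at α = 0.05: z_α = 1.645.
Power = Φ(δ − 1.645) = Φ(0.956) = 0.8304.

Power ≈ 0.830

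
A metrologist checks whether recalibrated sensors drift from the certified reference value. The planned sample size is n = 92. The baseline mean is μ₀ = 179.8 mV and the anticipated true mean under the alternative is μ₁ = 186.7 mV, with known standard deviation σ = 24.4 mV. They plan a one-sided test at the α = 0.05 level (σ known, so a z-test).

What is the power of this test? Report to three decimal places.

Standardized effect: d = |μ₁ − μ₀| / σ = |186.7 − 179.8| / 24.4 = 0.2828
Noncentrality parameter: δ = d·√n = 0.2828 × √92 = 2.7124
One-sided α = 0.05 → critical value z_{0.05} = 1.645.
Power = Φ(δ − 1.645) = Φ(1.068) = 0.8571.

Power ≈ 0.857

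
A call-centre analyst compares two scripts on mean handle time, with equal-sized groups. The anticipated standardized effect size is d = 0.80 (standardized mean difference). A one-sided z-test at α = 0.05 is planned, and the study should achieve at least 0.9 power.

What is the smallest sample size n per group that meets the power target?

For power 0.9 need Φ(δ − z_{0.05}) = 0.9, so δ = z_{0.05} + z_{0.10} = 1.645 + 1.282 = 2.926.
δ = d·√(n/2) ⇒ n = 2(δ/d)² = 2 × (2.926 / 0.80)² = 26.76.
Round up to the next whole unit.

n = 27 per group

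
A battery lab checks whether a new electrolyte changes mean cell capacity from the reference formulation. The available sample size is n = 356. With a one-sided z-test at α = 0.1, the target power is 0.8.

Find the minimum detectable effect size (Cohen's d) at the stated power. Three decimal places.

Need Φ(δ − 1.282) = 0.8, so δ = 1.282 + 0.842 = 2.123.
δ = d·√n ⇒ d = δ/√n = 2.123/√356 = 0.1125.

d ≈ 0.113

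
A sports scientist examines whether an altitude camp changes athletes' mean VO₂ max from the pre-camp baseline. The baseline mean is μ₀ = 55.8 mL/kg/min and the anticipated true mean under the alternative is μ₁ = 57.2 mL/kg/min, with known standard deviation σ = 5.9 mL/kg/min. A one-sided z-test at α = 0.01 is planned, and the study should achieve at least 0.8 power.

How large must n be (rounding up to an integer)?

n = 179

Standardized effect: d = |μ₁ − μ₀| / σ = |57.2 − 55.8| / 5.9 = 0.2373
Set Φ(δ − 2.326) = 0.8; then δ − 2.326 = Φ⁻¹(0.8) = 0.842, giving δ = 3.168.
δ = d·√n ⇒ n = (δ/d)² = (3.168 / 0.2373)² = 178.24.
Rounding up, n = 179.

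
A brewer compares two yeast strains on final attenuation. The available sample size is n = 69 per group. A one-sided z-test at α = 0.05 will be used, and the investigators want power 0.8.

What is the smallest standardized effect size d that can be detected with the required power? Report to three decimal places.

d ≈ 0.423

Need Φ(δ − 1.645) = 0.8, so δ = 1.645 + 0.842 = 2.486.
δ = d·√(n/2) ⇒ d = δ/√(n/2) = 2.486/√(69/2) = 0.4233.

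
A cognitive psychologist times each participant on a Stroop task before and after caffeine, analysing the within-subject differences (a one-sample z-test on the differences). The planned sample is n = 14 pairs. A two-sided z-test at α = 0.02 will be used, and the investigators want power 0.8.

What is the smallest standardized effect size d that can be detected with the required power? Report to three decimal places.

d ≈ 0.847

Need Φ(δ − 2.326) = 0.8, so δ = 2.326 + 0.842 = 3.168.
(The second rejection-region term Φ(−δ − z_{α/2}) is negligible and dropped.)
δ = d·√n ⇒ d = δ/√n = 3.168/√14 = 0.8467.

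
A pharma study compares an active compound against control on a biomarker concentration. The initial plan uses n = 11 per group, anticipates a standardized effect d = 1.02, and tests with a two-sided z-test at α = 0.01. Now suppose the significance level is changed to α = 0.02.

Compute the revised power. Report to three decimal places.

Power ≈ 0.526

δ = d·√(n/2) = 1.02 × √(11/2) = 2.3921 (unchanged). New critical value: z_{0.01} = 2.326.
Revised power = Φ(δ − 2.326) + Φ(−δ − 2.326) = Φ(0.066) + Φ(-4.718) = 0.5262 + 0.0000 = 0.5262.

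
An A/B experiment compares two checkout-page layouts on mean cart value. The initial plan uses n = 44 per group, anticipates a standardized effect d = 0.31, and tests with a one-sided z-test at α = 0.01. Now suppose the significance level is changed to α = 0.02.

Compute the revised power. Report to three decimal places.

δ = d·√(n/2) = 0.31 × √(44/2) = 1.4540 (unchanged). New critical value: z_{0.02} = 2.054.
Revised power = Φ(δ − 2.054) = Φ(-0.600) = 0.2743.

Power ≈ 0.274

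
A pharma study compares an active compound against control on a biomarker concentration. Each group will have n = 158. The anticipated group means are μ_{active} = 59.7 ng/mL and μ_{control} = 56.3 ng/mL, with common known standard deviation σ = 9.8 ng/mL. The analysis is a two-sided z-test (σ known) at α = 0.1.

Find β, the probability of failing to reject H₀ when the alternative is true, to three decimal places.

β ≈ 0.075

Standardized effect: d = |μ_{active} − μ_{control}| / σ = |59.7 − 56.3| / 9.8 = 0.3469
Noncentrality parameter: δ = d·√(n/2) = 0.3469 × √(158/2) = 3.0837
Two-sided α = 0.1 → critical value z_{0.05} = 1.645.
Power = Φ(δ − 1.645) + Φ(−δ − 1.645) = Φ(1.439) + Φ(-4.729) = 0.9249 + 0.0000 = 0.9249.
Type II error: β = 1 − power = 1 − 0.9249 = 0.0751.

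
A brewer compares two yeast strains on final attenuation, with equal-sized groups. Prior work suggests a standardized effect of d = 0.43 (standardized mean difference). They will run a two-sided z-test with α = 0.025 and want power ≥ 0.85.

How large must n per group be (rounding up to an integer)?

For power 0.85 need Φ(δ − z_{0.0125}) = 0.85, so δ = z_{0.0125} + z_{0.15} = 2.241 + 1.036 = 3.278.
(Ignoring the negligible lower-tail rejection probability gives the usual closed-form inversion.)
δ = d·√(n/2) ⇒ n = 2(δ/d)² = 2 × (3.278 / 0.43)² = 116.22.
Rounding up, n = 117 per group.

n = 117 per group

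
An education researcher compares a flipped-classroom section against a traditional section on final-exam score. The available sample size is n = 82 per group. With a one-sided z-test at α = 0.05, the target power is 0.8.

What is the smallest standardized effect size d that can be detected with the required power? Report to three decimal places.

Required noncentrality: δ = z_{0.05} + z_{0.20} = 1.645 + 0.842 = 2.486.
δ = d·√(n/2) ⇒ d = δ/√(n/2) = 2.486/√(82/2) = 0.3883.

d ≈ 0.388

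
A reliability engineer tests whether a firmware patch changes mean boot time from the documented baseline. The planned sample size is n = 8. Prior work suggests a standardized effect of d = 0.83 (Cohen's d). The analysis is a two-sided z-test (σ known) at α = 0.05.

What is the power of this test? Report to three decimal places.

Noncentrality parameter: δ = d·√n = 0.83 × √8 = 2.3476
Two-sided α = 0.05 → critical value z_{0.025} = 1.960.
Power = Φ(δ − 1.960) + Φ(−δ − 1.960) = Φ(0.388) + Φ(-4.308) = 0.6509 + 0.0000 = 0.6509.

Power ≈ 0.651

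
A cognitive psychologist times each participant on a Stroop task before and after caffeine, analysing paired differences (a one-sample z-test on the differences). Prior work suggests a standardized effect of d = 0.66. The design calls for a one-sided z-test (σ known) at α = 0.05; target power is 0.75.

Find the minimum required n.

For power 0.75 need Φ(δ − z_{0.05}) = 0.75, so δ = z_{0.05} + z_{0.25} = 1.645 + 0.674 = 2.319.
δ = d·√n ⇒ n = (δ/d)² = (2.319 / 0.66)² = 12.35.
Rounding up, n = 13.

n = 13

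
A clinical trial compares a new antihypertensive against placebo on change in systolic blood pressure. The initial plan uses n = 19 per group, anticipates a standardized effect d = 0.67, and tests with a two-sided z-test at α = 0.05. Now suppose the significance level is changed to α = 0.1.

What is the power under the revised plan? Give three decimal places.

δ = d·√(n/2) = 0.67 × √(19/2) = 2.0651 (unchanged). New critical value: z_{0.05} = 1.645.
Revised power = Φ(δ − 1.645) + Φ(−δ − 1.645) = Φ(0.420) + Φ(-3.710) = 0.6628 + 0.0001 = 0.6629.

Power ≈ 0.663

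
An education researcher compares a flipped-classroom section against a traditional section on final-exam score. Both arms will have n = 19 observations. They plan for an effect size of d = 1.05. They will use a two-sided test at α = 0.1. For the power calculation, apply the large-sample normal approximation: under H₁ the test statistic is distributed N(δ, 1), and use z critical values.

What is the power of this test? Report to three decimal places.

Power ≈ 0.944

Noncentrality parameter: δ = d·√(n/2) = 1.05 × √(19/2) = 3.2363
Two-sided α = 0.1 → critical value z_{0.05} = 1.645.
Power = Φ(δ − 1.645) + Φ(−δ − 1.645) = Φ(1.591) + Φ(-4.881) = 0.9442 + 0.0000 = 0.9442.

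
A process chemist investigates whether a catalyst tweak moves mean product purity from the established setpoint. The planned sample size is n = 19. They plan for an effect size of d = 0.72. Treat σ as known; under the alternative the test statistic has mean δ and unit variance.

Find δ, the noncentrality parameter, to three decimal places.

δ = d·√n = 0.72 × √19 = 3.1384

δ ≈ 3.138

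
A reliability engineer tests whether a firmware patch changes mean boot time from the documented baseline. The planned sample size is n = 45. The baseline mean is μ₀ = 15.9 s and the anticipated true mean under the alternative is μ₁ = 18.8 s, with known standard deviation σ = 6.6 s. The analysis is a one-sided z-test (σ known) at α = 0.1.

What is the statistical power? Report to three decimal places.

Power ≈ 0.952

Standardized effect: d = |μ₁ − μ₀| / σ = |18.8 − 15.9| / 6.6 = 0.4394
Noncentrality parameter: δ = d·√n = 0.4394 × √45 = 2.9475
One-sided α = 0.1 → critical value z_{0.1} = 1.282.
Power = Φ(δ − 1.282) = Φ(1.666) = 0.9521.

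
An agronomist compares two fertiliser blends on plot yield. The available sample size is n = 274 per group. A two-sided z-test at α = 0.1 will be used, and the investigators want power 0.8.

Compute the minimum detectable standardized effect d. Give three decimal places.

Need Φ(δ − 1.645) = 0.8, so δ = 1.645 + 0.842 = 2.486.
(The second rejection-region term Φ(−δ − z_{α/2}) is negligible and dropped.)
δ = d·√(n/2) ⇒ d = δ/√(n/2) = 2.486/√(274/2) = 0.2124.

d ≈ 0.212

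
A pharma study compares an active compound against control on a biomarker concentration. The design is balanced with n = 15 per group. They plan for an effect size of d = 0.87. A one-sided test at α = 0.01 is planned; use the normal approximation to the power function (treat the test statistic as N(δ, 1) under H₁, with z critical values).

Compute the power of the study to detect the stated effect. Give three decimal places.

Power ≈ 0.522

Noncentrality parameter: λ = d·√(n/2) = 0.87 × √(15/2) = 2.3826
One-sided α = 0.01 → critical value z_{0.01} = 2.326.
Power = Φ(λ − 2.326) = Φ(0.056) = 0.5224.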